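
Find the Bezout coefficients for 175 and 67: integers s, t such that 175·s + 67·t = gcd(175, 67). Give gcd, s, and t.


Euclidean algorithm on (175, 67) — divide until remainder is 0:
  175 = 2 · 67 + 41
  67 = 1 · 41 + 26
  41 = 1 · 26 + 15
  26 = 1 · 15 + 11
  15 = 1 · 11 + 4
  11 = 2 · 4 + 3
  4 = 1 · 3 + 1
  3 = 3 · 1 + 0
gcd(175, 67) = 1.
Track Bezout coefficients alongside the remainders: start with r₀ = 175 = a·1 + b·0 (s = 1, t = 0) and r₁ = 67 = a·0 + b·1 (s = 0, t = 1); each new remainder r_{k+1} = r_{k-1} − q_k·r_k inherits s_{k+1} = s_{k-1} − q_k·s_k, t_{k+1} = t_{k-1} − q_k·t_k, so r_k = a·s_k + b·t_k at every step:
  q = 2: r = 41, s = 1 − 2·0 = 1, t = 0 − 2·1 = -2  (check: 175·1 + 67·(-2) = 41)
  q = 1: r = 26, s = 0 − 1·1 = -1, t = 1 − 1·(-2) = 3  (check: 175·(-1) + 67·3 = 26)
  q = 1: r = 15, s = 1 − 1·(-1) = 2, t = -2 − 1·3 = -5  (check: 175·2 + 67·(-5) = 15)
  q = 1: r = 11, s = -1 − 1·2 = -3, t = 3 − 1·(-5) = 8  (check: 175·(-3) + 67·8 = 11)
  q = 1: r = 4, s = 2 − 1·(-3) = 5, t = -5 − 1·8 = -13  (check: 175·5 + 67·(-13) = 4)
  q = 2: r = 3, s = -3 − 2·5 = -13, t = 8 − 2·(-13) = 34  (check: 175·(-13) + 67·34 = 3)
  q = 1: r = 1, s = 5 − 1·(-13) = 18, t = -13 − 1·34 = -47  (check: 175·18 + 67·(-47) = 1)
The row with r = 1 (the gcd) gives the Bezout coefficients s = 18, t = -47.
Result: 175 · (18) + 67 · (-47) = 1.

gcd(175, 67) = 1; s = 18, t = -47 (check: 175·18 + 67·(-47) = 1).


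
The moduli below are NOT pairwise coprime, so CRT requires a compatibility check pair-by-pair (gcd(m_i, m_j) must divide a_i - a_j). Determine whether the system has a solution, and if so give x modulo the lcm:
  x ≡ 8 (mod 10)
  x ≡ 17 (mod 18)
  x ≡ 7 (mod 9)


Moduli 10, 18, 9 are not pairwise coprime, so CRT works modulo lcm(m_i) when all pairwise compatibility conditions hold.
Pairwise compatibility: gcd(m_i, m_j) must divide a_i - a_j for every pair.
Merge one congruence at a time:
  Start: x ≡ 8 (mod 10).
  Combine with x ≡ 17 (mod 18): gcd(10, 18) = 2, and 17 - 8 = 9 is NOT divisible by 2.
    ⇒ system is inconsistent (no integer solution).

No solution (the system is inconsistent).


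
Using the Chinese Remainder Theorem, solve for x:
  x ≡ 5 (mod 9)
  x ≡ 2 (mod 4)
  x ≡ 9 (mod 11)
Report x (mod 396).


Moduli 9, 4, 11 are pairwise coprime; by CRT there is a unique solution modulo M = 9 · 4 · 11 = 396.
Solve pairwise, accumulating the modulus:
  Start with x ≡ 5 (mod 9).
  Combine with x ≡ 2 (mod 4): since gcd(9, 4) = 1, we get a unique residue mod 36.
    Write x = 5 + 9·t and substitute into x ≡ 2 (mod 4): 9·t ≡ 2 − 5 = -3 (mod 4).
    Reduce coefficients mod 4: 1·t ≡ 1 (mod 4).
    So t ≡ 1 (mod 4).
    Then x = 5 + 9·1 = 14, valid modulo lcm(9, 4) = 36: x ≡ 14 (mod 36).
  Combine with x ≡ 9 (mod 11): since gcd(36, 11) = 1, we get a unique residue mod 396.
    Write x = 14 + 36·t and substitute into x ≡ 9 (mod 11): 36·t ≡ 9 − 14 = -5 (mod 11).
    Reduce coefficients mod 11: 3·t ≡ 6 (mod 11).
    The inverse of 3 mod 11 is 4 (since 3·4 = 12 = 1·11 + 1), so t ≡ 4·6 = 24 ≡ 2 (mod 11).
    Then x = 14 + 36·2 = 86, valid modulo lcm(36, 11) = 396: x ≡ 86 (mod 396).
Verify: 86 mod 9 = 5 ✓, 86 mod 4 = 2 ✓, 86 mod 11 = 9 ✓.

x ≡ 86 (mod 396).


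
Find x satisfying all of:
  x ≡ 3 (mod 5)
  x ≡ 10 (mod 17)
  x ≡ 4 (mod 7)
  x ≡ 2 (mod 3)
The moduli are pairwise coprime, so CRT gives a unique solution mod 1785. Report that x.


Product of moduli M = 5 · 17 · 7 · 3 = 1785.
Merge one congruence at a time:
  Start: x ≡ 3 (mod 5).
  Combine with x ≡ 10 (mod 17); new modulus lcm = 85.
    Write x = 3 + 5·t and substitute into x ≡ 10 (mod 17): 5·t ≡ 10 − 3 = 7 (mod 17).
    The inverse of 5 mod 17 is 7 (since 5·7 = 35 = 2·17 + 1), so t ≡ 7·7 = 49 ≡ 15 (mod 17).
    Then x = 3 + 5·15 = 78, valid modulo lcm(5, 17) = 85: x ≡ 78 (mod 85).
  Combine with x ≡ 4 (mod 7); new modulus lcm = 595.
    Write x = 78 + 85·t and substitute into x ≡ 4 (mod 7): 85·t ≡ 4 − 78 = -74 (mod 7).
    Reduce coefficients mod 7: 1·t ≡ 3 (mod 7).
    So t ≡ 3 (mod 7).
    Then x = 78 + 85·3 = 333, valid modulo lcm(85, 7) = 595: x ≡ 333 (mod 595).
  Combine with x ≡ 2 (mod 3); new modulus lcm = 1785.
    Write x = 333 + 595·t and substitute into x ≡ 2 (mod 3): 595·t ≡ 2 − 333 = -331 (mod 3).
    Reduce coefficients mod 3: 1·t ≡ 2 (mod 3).
    So t ≡ 2 (mod 3).
    Then x = 333 + 595·2 = 1523, valid modulo lcm(595, 3) = 1785: x ≡ 1523 (mod 1785).
Verify against each original: 1523 mod 5 = 3, 1523 mod 17 = 10, 1523 mod 7 = 4, 1523 mod 3 = 2.

x ≡ 1523 (mod 1785).


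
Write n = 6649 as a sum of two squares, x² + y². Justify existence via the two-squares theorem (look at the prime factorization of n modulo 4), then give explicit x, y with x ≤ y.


Step 1: Factor n = 6649 = 61 · 109.
Step 2: Check the mod-4 condition on each prime factor: 61 ≡ 1 (mod 4), exponent 1; 109 ≡ 1 (mod 4), exponent 1.
All primes ≡ 3 (mod 4) appear to even exponent (or don't appear), so by the two-squares theorem n IS expressible as a sum of two squares.
Step 3: Build a representation. Here n = 61 · 109 is a product of primes ≡ 1 (mod 4). Each prime p ≡ 1 (mod 4) is itself a sum of two squares; find a² by testing p − a² for a perfect square:
  61: 61 − 1² = 60, 61 − 2² = 57, 61 − 3² = 52, 61 − 4² = 45, 61 − 5² = 36 = 6² ⇒ 61 = 5² + 6².
  109: 109 − 1² = 108, 109 − 2² = 105, 109 − 3² = 100 = 10² ⇒ 109 = 3² + 10².
  Combine using the Brahmagupta–Fibonacci identity (a² + b²)(c² + d²) = (ac − bd)² + (ad + bc)² = (ac + bd)² + (ad − bc)²:
  61 · 109 = 6649: from (5² + 6²)(3² + 10²), take (5·3 − 6·10, 5·10 + 6·3) = (15 − 60, 50 + 18) = (-45, 68); dropping signs (only squares matter) gives (45, 68); check 45² + 68² = 2025 + 4624 = 6649 ✓.
Step 4: Order so x ≤ y and verify: 45² + 68² = 2025 + 4624 = 6649 = n. ✓

n = 6649 = 45² + 68² (one valid representation with x ≤ y).


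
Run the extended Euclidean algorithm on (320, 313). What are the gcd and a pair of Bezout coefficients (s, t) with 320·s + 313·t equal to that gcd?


Euclidean algorithm on (320, 313) — divide until remainder is 0:
  320 = 1 · 313 + 7
  313 = 44 · 7 + 5
  7 = 1 · 5 + 2
  5 = 2 · 2 + 1
  2 = 2 · 1 + 0
gcd(320, 313) = 1.
Track Bezout coefficients alongside the remainders: start with r₀ = 320 = a·1 + b·0 (s = 1, t = 0) and r₁ = 313 = a·0 + b·1 (s = 0, t = 1); each new remainder r_{k+1} = r_{k-1} − q_k·r_k inherits s_{k+1} = s_{k-1} − q_k·s_k, t_{k+1} = t_{k-1} − q_k·t_k, so r_k = a·s_k + b·t_k at every step:
  q = 1: r = 7, s = 1 − 1·0 = 1, t = 0 − 1·1 = -1  (check: 320·1 + 313·(-1) = 7)
  q = 44: r = 5, s = 0 − 44·1 = -44, t = 1 − 44·(-1) = 45  (check: 320·(-44) + 313·45 = 5)
  q = 1: r = 2, s = 1 − 1·(-44) = 45, t = -1 − 1·45 = -46  (check: 320·45 + 313·(-46) = 2)
  q = 2: r = 1, s = -44 − 2·45 = -134, t = 45 − 2·(-46) = 137  (check: 320·(-134) + 313·137 = 1)
The row with r = 1 (the gcd) gives the Bezout coefficients s = -134, t = 137.
Result: 320 · (-134) + 313 · (137) = 1.

gcd(320, 313) = 1; s = -134, t = 137 (check: 320·(-134) + 313·137 = 1).


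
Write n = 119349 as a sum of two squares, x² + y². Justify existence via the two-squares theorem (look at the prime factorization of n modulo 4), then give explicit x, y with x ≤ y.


Step 1: Factor n = 119349 = 3^2 · 89 · 149.
Step 2: Check the mod-4 condition on each prime factor: 3 ≡ 3 (mod 4), exponent 2 (must be even); 89 ≡ 1 (mod 4), exponent 1; 149 ≡ 1 (mod 4), exponent 1.
All primes ≡ 3 (mod 4) appear to even exponent (or don't appear), so by the two-squares theorem n IS expressible as a sum of two squares.
Step 3: Build a representation. Group n = k² · m with k = 3 and m = 89 · 149 = 13261 (a product of primes ≡ 1 (mod 4)); a representation of m scales to one of n via (k·x)² + (k·y)² = k²(x² + y²). Each prime p ≡ 1 (mod 4) is itself a sum of two squares; find a² by testing p − a² for a perfect square:
  89: 89 − 1² = 88, 89 − 2² = 85, 89 − 3² = 80, 89 − 4² = 73, 89 − 5² = 64 = 8² ⇒ 89 = 5² + 8².
  149: 149 − 1² = 148, 149 − 2² = 145, 149 − 3² = 140, 149 − 4² = 133, 149 − 5² = 124, 149 − 6² = 113, 149 − 7² = 100 = 10² ⇒ 149 = 7² + 10².
  Combine using the Brahmagupta–Fibonacci identity (a² + b²)(c² + d²) = (ac − bd)² + (ad + bc)² = (ac + bd)² + (ad − bc)²:
  89 · 149 = 13261: from (5² + 8²)(7² + 10²), take (5·7 − 8·10, 5·10 + 8·7) = (35 − 80, 50 + 56) = (-45, 106); dropping signs (only squares matter) gives (45, 106); check 45² + 106² = 2025 + 11236 = 13261 ✓.
  Scale by k = 3: (3·45, 3·106) = (135, 318).
Step 4: Order so x ≤ y and verify: 135² + 318² = 18225 + 101124 = 119349 = n. ✓

n = 119349 = 135² + 318² (one valid representation with x ≤ y).


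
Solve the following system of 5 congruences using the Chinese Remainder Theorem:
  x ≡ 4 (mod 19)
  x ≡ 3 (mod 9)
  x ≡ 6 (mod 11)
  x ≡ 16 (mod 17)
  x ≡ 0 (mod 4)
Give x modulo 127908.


Product of moduli M = 19 · 9 · 11 · 17 · 4 = 127908.
Merge one congruence at a time:
  Start: x ≡ 4 (mod 19).
  Combine with x ≡ 3 (mod 9); new modulus lcm = 171.
    Write x = 4 + 19·t and substitute into x ≡ 3 (mod 9): 19·t ≡ 3 − 4 = -1 (mod 9).
    Reduce coefficients mod 9: 1·t ≡ 8 (mod 9).
    So t ≡ 8 (mod 9).
    Then x = 4 + 19·8 = 156, valid modulo lcm(19, 9) = 171: x ≡ 156 (mod 171).
  Combine with x ≡ 6 (mod 11); new modulus lcm = 1881.
    Write x = 156 + 171·t and substitute into x ≡ 6 (mod 11): 171·t ≡ 6 − 156 = -150 (mod 11).
    Reduce coefficients mod 11: 6·t ≡ 4 (mod 11).
    The inverse of 6 mod 11 is 2 (since 6·2 = 12 = 1·11 + 1), so t ≡ 2·4 = 8 ≡ 8 (mod 11).
    Then x = 156 + 171·8 = 1524, valid modulo lcm(171, 11) = 1881: x ≡ 1524 (mod 1881).
  Combine with x ≡ 16 (mod 17); new modulus lcm = 31977.
    Write x = 1524 + 1881·t and substitute into x ≡ 16 (mod 17): 1881·t ≡ 16 − 1524 = -1508 (mod 17).
    Reduce coefficients mod 17: 11·t ≡ 5 (mod 17).
    The inverse of 11 mod 17 is 14 (since 11·14 = 154 = 9·17 + 1), so t ≡ 14·5 = 70 ≡ 2 (mod 17).
    Then x = 1524 + 1881·2 = 5286, valid modulo lcm(1881, 17) = 31977: x ≡ 5286 (mod 31977).
  Combine with x ≡ 0 (mod 4); new modulus lcm = 127908.
    Write x = 5286 + 31977·t and substitute into x ≡ 0 (mod 4): 31977·t ≡ 0 − 5286 = -5286 (mod 4).
    Reduce coefficients mod 4: 1·t ≡ 2 (mod 4).
    So t ≡ 2 (mod 4).
    Then x = 5286 + 31977·2 = 69240, valid modulo lcm(31977, 4) = 127908: x ≡ 69240 (mod 127908).
Verify against each original: 69240 mod 19 = 4, 69240 mod 9 = 3, 69240 mod 11 = 6, 69240 mod 17 = 16, 69240 mod 4 = 0.

x ≡ 69240 (mod 127908).


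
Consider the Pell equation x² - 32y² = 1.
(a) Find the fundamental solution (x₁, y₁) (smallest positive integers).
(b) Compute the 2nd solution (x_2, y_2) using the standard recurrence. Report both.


Step 1: Find the fundamental solution (x₁, y₁) of x² - 32y² = 1.
  Expand √32 as a continued fraction. a₀ = ⌊√32⌋ = 5; iterate m_{k+1} = d_k·a_k − m_k, d_{k+1} = (32 − m_{k+1}²)/d_k, a_{k+1} = ⌊(a₀ + m_{k+1})/d_{k+1}⌋ (starting m₀ = 0, d₀ = 1), with convergents p_k = a_k·p_{k-1} + p_{k-2}, q_k = a_k·q_{k-1} + q_{k-2} (p₋₁ = 1, q₋₁ = 0):
  k = 0: a₀ = 5; p₀/q₀ = 5/1; p₀² − 32·q₀² = 25 − 32 = -7.
  k = 1: m = 5, d = 7, a = ⌊(5 + 5)/7⌋ = 1; p/q = (1·5 + 1)/(1·1 + 0) = 6/1; p² − 32·q² = 36 − 32 = 4.
  k = 2: m = 2, d = 4, a = ⌊(5 + 2)/4⌋ = 1; p/q = (1·6 + 5)/(1·1 + 1) = 11/2; p² − 32·q² = 121 − 128 = -7.
  k = 3: m = 2, d = 7, a = ⌊(5 + 2)/7⌋ = 1; p/q = (1·11 + 6)/(1·2 + 1) = 17/3; p² − 32·q² = 289 − 288 = 1.
  The first convergent with p² − 32·q² = 1 gives the fundamental solution (x₁, y₁) = (17, 3).
Step 2: Apply the recurrence (x_{n+1}, y_{n+1}) = (x₁x_n + 32y₁y_n, x₁y_n + y₁x_n) repeatedly.
  From (x_1, y_1) = (17, 3): x_2 = 17·17 + 32·3·3 = 577; y_2 = 17·3 + 3·17 = 102.
Step 3: Verify x_2² - 32·y_2² = 332929 - 332928 = 1 (should be 1). ✓

(x_1, y_1) = (17, 3); (x_2, y_2) = (577, 102).


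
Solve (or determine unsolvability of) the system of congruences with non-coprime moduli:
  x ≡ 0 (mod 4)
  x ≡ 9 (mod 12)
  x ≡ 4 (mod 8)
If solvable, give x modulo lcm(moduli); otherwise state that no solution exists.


Moduli 4, 12, 8 are not pairwise coprime, so CRT works modulo lcm(m_i) when all pairwise compatibility conditions hold.
Pairwise compatibility: gcd(m_i, m_j) must divide a_i - a_j for every pair.
Merge one congruence at a time:
  Start: x ≡ 0 (mod 4).
  Combine with x ≡ 9 (mod 12): gcd(4, 12) = 4, and 9 - 0 = 9 is NOT divisible by 4.
    ⇒ system is inconsistent (no integer solution).

No solution (the system is inconsistent).


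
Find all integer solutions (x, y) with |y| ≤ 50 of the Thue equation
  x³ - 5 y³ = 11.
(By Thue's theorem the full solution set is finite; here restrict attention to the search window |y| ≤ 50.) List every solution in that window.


The equation is x³ - 5y³ = 11. For fixed y, x³ = 5·y³ + 11, so a solution requires the RHS to be a perfect cube.
Strategy: iterate y from -50 to 50, compute RHS = 5·y³ + 11, and check whether it is a (positive or negative) perfect cube.
Check small values of y:
  y = 0: RHS = 11 is not a perfect cube.
  y = 1: RHS = 16 is not a perfect cube.
  y = -1: RHS = 6 is not a perfect cube.
  y = 2: RHS = 51 is not a perfect cube.
  y = -2: RHS = -29 is not a perfect cube.
  y = 3: RHS = 146 is not a perfect cube.
  y = -3: RHS = -124 is not a perfect cube.
Continuing the search up to |y| = 50 finds no solutions either.
No (x, y) in the scanned range satisfies the equation.

No integer solutions with |y| ≤ 50.


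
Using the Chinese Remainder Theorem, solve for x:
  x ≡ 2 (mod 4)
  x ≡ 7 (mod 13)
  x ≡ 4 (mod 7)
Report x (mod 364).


Moduli 4, 13, 7 are pairwise coprime; by CRT there is a unique solution modulo M = 4 · 13 · 7 = 364.
Solve pairwise, accumulating the modulus:
  Start with x ≡ 2 (mod 4).
  Combine with x ≡ 7 (mod 13): since gcd(4, 13) = 1, we get a unique residue mod 52.
    Write x = 2 + 4·t and substitute into x ≡ 7 (mod 13): 4·t ≡ 7 − 2 = 5 (mod 13).
    The inverse of 4 mod 13 is 10 (since 4·10 = 40 = 3·13 + 1), so t ≡ 10·5 = 50 ≡ 11 (mod 13).
    Then x = 2 + 4·11 = 46, valid modulo lcm(4, 13) = 52: x ≡ 46 (mod 52).
  Combine with x ≡ 4 (mod 7): since gcd(52, 7) = 1, we get a unique residue mod 364.
    Write x = 46 + 52·t and substitute into x ≡ 4 (mod 7): 52·t ≡ 4 − 46 = -42 (mod 7).
    Reduce coefficients mod 7: 3·t ≡ 0 (mod 7).
    The inverse of 3 mod 7 is 5 (since 3·5 = 15 = 2·7 + 1), so t ≡ 5·0 = 0 ≡ 0 (mod 7).
    Then x = 46 + 52·0 = 46, valid modulo lcm(52, 7) = 364: x ≡ 46 (mod 364).
Verify: 46 mod 4 = 2 ✓, 46 mod 13 = 7 ✓, 46 mod 7 = 4 ✓.

x ≡ 46 (mod 364).


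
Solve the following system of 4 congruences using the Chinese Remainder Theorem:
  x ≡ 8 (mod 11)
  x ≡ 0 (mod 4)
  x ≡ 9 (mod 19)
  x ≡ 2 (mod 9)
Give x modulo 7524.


Product of moduli M = 11 · 4 · 19 · 9 = 7524.
Merge one congruence at a time:
  Start: x ≡ 8 (mod 11).
  Combine with x ≡ 0 (mod 4); new modulus lcm = 44.
    Write x = 8 + 11·t and substitute into x ≡ 0 (mod 4): 11·t ≡ 0 − 8 = -8 (mod 4).
    Reduce coefficients mod 4: 3·t ≡ 0 (mod 4).
    The inverse of 3 mod 4 is 3 (since 3·3 = 9 = 2·4 + 1), so t ≡ 3·0 = 0 ≡ 0 (mod 4).
    Then x = 8 + 11·0 = 8, valid modulo lcm(11, 4) = 44: x ≡ 8 (mod 44).
  Combine with x ≡ 9 (mod 19); new modulus lcm = 836.
    Write x = 8 + 44·t and substitute into x ≡ 9 (mod 19): 44·t ≡ 9 − 8 = 1 (mod 19).
    Reduce coefficients mod 19: 6·t ≡ 1 (mod 19).
    The inverse of 6 mod 19 is 16 (since 6·16 = 96 = 5·19 + 1), so t ≡ 16·1 = 16 ≡ 16 (mod 19).
    Then x = 8 + 44·16 = 712, valid modulo lcm(44, 19) = 836: x ≡ 712 (mod 836).
  Combine with x ≡ 2 (mod 9); new modulus lcm = 7524.
    Write x = 712 + 836·t and substitute into x ≡ 2 (mod 9): 836·t ≡ 2 − 712 = -710 (mod 9).
    Reduce coefficients mod 9: 8·t ≡ 1 (mod 9).
    The inverse of 8 mod 9 is 8 (since 8·8 = 64 = 7·9 + 1), so t ≡ 8·1 = 8 ≡ 8 (mod 9).
    Then x = 712 + 836·8 = 7400, valid modulo lcm(836, 9) = 7524: x ≡ 7400 (mod 7524).
Verify against each original: 7400 mod 11 = 8, 7400 mod 4 = 0, 7400 mod 19 = 9, 7400 mod 9 = 2.

x ≡ 7400 (mod 7524).


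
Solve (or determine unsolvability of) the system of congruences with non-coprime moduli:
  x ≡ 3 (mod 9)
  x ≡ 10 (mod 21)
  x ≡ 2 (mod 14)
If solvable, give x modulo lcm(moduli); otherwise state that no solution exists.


Moduli 9, 21, 14 are not pairwise coprime, so CRT works modulo lcm(m_i) when all pairwise compatibility conditions hold.
Pairwise compatibility: gcd(m_i, m_j) must divide a_i - a_j for every pair.
Merge one congruence at a time:
  Start: x ≡ 3 (mod 9).
  Combine with x ≡ 10 (mod 21): gcd(9, 21) = 3, and 10 - 3 = 7 is NOT divisible by 3.
    ⇒ system is inconsistent (no integer solution).

No solution (the system is inconsistent).


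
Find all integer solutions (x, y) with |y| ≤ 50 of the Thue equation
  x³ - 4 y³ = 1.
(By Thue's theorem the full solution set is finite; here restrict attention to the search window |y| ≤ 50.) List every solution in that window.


The equation is x³ - 4y³ = 1. For fixed y, x³ = 4·y³ + 1, so a solution requires the RHS to be a perfect cube.
Strategy: iterate y from -50 to 50, compute RHS = 4·y³ + 1, and check whether it is a (positive or negative) perfect cube.
Check small values of y:
  y = 0: RHS = 1 = (1)³ ⇒ x = 1 works.
  y = 1: RHS = 5 is not a perfect cube.
  y = -1: RHS = -3 is not a perfect cube.
  y = 2: RHS = 33 is not a perfect cube.
  y = -2: RHS = -31 is not a perfect cube.
  y = 3: RHS = 109 is not a perfect cube.
  y = -3: RHS = -107 is not a perfect cube.
Continuing the search up to |y| = 50 finds no further solutions beyond those listed.
Collected solutions: (1, 0).

Solutions (with |y| ≤ 50): (1, 0).


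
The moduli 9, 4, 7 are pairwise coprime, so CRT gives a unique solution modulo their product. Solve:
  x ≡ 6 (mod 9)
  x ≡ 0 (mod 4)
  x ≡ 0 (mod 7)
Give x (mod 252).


Moduli 9, 4, 7 are pairwise coprime; by CRT there is a unique solution modulo M = 9 · 4 · 7 = 252.
Solve pairwise, accumulating the modulus:
  Start with x ≡ 6 (mod 9).
  Combine with x ≡ 0 (mod 4): since gcd(9, 4) = 1, we get a unique residue mod 36.
    Write x = 6 + 9·t and substitute into x ≡ 0 (mod 4): 9·t ≡ 0 − 6 = -6 (mod 4).
    Reduce coefficients mod 4: 1·t ≡ 2 (mod 4).
    So t ≡ 2 (mod 4).
    Then x = 6 + 9·2 = 24, valid modulo lcm(9, 4) = 36: x ≡ 24 (mod 36).
  Combine with x ≡ 0 (mod 7): since gcd(36, 7) = 1, we get a unique residue mod 252.
    Write x = 24 + 36·t and substitute into x ≡ 0 (mod 7): 36·t ≡ 0 − 24 = -24 (mod 7).
    Reduce coefficients mod 7: 1·t ≡ 4 (mod 7).
    So t ≡ 4 (mod 7).
    Then x = 24 + 36·4 = 168, valid modulo lcm(36, 7) = 252: x ≡ 168 (mod 252).
Verify: 168 mod 9 = 6 ✓, 168 mod 4 = 0 ✓, 168 mod 7 = 0 ✓.

x ≡ 168 (mod 252).


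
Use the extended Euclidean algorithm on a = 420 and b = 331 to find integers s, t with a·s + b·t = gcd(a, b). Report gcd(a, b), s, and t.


Euclidean algorithm on (420, 331) — divide until remainder is 0:
  420 = 1 · 331 + 89
  331 = 3 · 89 + 64
  89 = 1 · 64 + 25
  64 = 2 · 25 + 14
  25 = 1 · 14 + 11
  14 = 1 · 11 + 3
  11 = 3 · 3 + 2
  3 = 1 · 2 + 1
  2 = 2 · 1 + 0
gcd(420, 331) = 1.
Track Bezout coefficients alongside the remainders: start with r₀ = 420 = a·1 + b·0 (s = 1, t = 0) and r₁ = 331 = a·0 + b·1 (s = 0, t = 1); each new remainder r_{k+1} = r_{k-1} − q_k·r_k inherits s_{k+1} = s_{k-1} − q_k·s_k, t_{k+1} = t_{k-1} − q_k·t_k, so r_k = a·s_k + b·t_k at every step:
  q = 1: r = 89, s = 1 − 1·0 = 1, t = 0 − 1·1 = -1  (check: 420·1 + 331·(-1) = 89)
  q = 3: r = 64, s = 0 − 3·1 = -3, t = 1 − 3·(-1) = 4  (check: 420·(-3) + 331·4 = 64)
  q = 1: r = 25, s = 1 − 1·(-3) = 4, t = -1 − 1·4 = -5  (check: 420·4 + 331·(-5) = 25)
  q = 2: r = 14, s = -3 − 2·4 = -11, t = 4 − 2·(-5) = 14  (check: 420·(-11) + 331·14 = 14)
  q = 1: r = 11, s = 4 − 1·(-11) = 15, t = -5 − 1·14 = -19  (check: 420·15 + 331·(-19) = 11)
  q = 1: r = 3, s = -11 − 1·15 = -26, t = 14 − 1·(-19) = 33  (check: 420·(-26) + 331·33 = 3)
  q = 3: r = 2, s = 15 − 3·(-26) = 93, t = -19 − 3·33 = -118  (check: 420·93 + 331·(-118) = 2)
  q = 1: r = 1, s = -26 − 1·93 = -119, t = 33 − 1·(-118) = 151  (check: 420·(-119) + 331·151 = 1)
The row with r = 1 (the gcd) gives the Bezout coefficients s = -119, t = 151.
Result: 420 · (-119) + 331 · (151) = 1.

gcd(420, 331) = 1; s = -119, t = 151 (check: 420·(-119) + 331·151 = 1).


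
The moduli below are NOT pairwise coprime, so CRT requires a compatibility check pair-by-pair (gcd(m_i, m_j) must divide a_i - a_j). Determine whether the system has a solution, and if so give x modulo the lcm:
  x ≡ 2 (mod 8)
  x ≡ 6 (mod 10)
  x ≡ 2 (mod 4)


Moduli 8, 10, 4 are not pairwise coprime, so CRT works modulo lcm(m_i) when all pairwise compatibility conditions hold.
Pairwise compatibility: gcd(m_i, m_j) must divide a_i - a_j for every pair.
Merge one congruence at a time:
  Start: x ≡ 2 (mod 8).
  Combine with x ≡ 6 (mod 10): gcd(8, 10) = 2; 6 - 2 = 4, which IS divisible by 2, so compatible.
    Write x = 2 + 8·t and substitute into x ≡ 6 (mod 10): 8·t ≡ 6 − 2 = 4 (mod 10).
    Divide the congruence (and modulus) by g = 2: 4·t ≡ 2 (mod 5).
    The inverse of 4 mod 5 is 4 (since 4·4 = 16 = 3·5 + 1), so t ≡ 4·2 = 8 ≡ 3 (mod 5).
    Then x = 2 + 8·3 = 26, valid modulo lcm(8, 10) = 40: x ≡ 26 (mod 40).
  Combine with x ≡ 2 (mod 4): gcd(40, 4) = 4; 2 - 26 = -24, which IS divisible by 4, so compatible.
    Write x = 26 + 40·t and substitute into x ≡ 2 (mod 4): 40·t ≡ 2 − 26 = -24 (mod 4).
    Divide the congruence (and modulus) by g = 4: 10·t ≡ -6 (mod 1).
    Modulo 1 every t works; take t = 0.
    Then x = 26 + 40·0 = 26, valid modulo lcm(40, 4) = 40: x ≡ 26 (mod 40).
Verify: 26 mod 8 = 2, 26 mod 10 = 6, 26 mod 4 = 2.

x ≡ 26 (mod 40).


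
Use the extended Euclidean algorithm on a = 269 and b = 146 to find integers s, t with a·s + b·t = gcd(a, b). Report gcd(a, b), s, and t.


Euclidean algorithm on (269, 146) — divide until remainder is 0:
  269 = 1 · 146 + 123
  146 = 1 · 123 + 23
  123 = 5 · 23 + 8
  23 = 2 · 8 + 7
  8 = 1 · 7 + 1
  7 = 7 · 1 + 0
gcd(269, 146) = 1.
Track Bezout coefficients alongside the remainders: start with r₀ = 269 = a·1 + b·0 (s = 1, t = 0) and r₁ = 146 = a·0 + b·1 (s = 0, t = 1); each new remainder r_{k+1} = r_{k-1} − q_k·r_k inherits s_{k+1} = s_{k-1} − q_k·s_k, t_{k+1} = t_{k-1} − q_k·t_k, so r_k = a·s_k + b·t_k at every step:
  q = 1: r = 123, s = 1 − 1·0 = 1, t = 0 − 1·1 = -1  (check: 269·1 + 146·(-1) = 123)
  q = 1: r = 23, s = 0 − 1·1 = -1, t = 1 − 1·(-1) = 2  (check: 269·(-1) + 146·2 = 23)
  q = 5: r = 8, s = 1 − 5·(-1) = 6, t = -1 − 5·2 = -11  (check: 269·6 + 146·(-11) = 8)
  q = 2: r = 7, s = -1 − 2·6 = -13, t = 2 − 2·(-11) = 24  (check: 269·(-13) + 146·24 = 7)
  q = 1: r = 1, s = 6 − 1·(-13) = 19, t = -11 − 1·24 = -35  (check: 269·19 + 146·(-35) = 1)
The row with r = 1 (the gcd) gives the Bezout coefficients s = 19, t = -35.
Result: 269 · (19) + 146 · (-35) = 1.

gcd(269, 146) = 1; s = 19, t = -35 (check: 269·19 + 146·(-35) = 1).


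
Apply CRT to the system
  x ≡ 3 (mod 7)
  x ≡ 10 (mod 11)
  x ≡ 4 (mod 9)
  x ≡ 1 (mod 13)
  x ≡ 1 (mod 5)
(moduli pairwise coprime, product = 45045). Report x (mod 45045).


Product of moduli M = 7 · 11 · 9 · 13 · 5 = 45045.
Merge one congruence at a time:
  Start: x ≡ 3 (mod 7).
  Combine with x ≡ 10 (mod 11); new modulus lcm = 77.
    Write x = 3 + 7·t and substitute into x ≡ 10 (mod 11): 7·t ≡ 10 − 3 = 7 (mod 11).
    The inverse of 7 mod 11 is 8 (since 7·8 = 56 = 5·11 + 1), so t ≡ 8·7 = 56 ≡ 1 (mod 11).
    Then x = 3 + 7·1 = 10, valid modulo lcm(7, 11) = 77: x ≡ 10 (mod 77).
  Combine with x ≡ 4 (mod 9); new modulus lcm = 693.
    Write x = 10 + 77·t and substitute into x ≡ 4 (mod 9): 77·t ≡ 4 − 10 = -6 (mod 9).
    Reduce coefficients mod 9: 5·t ≡ 3 (mod 9).
    The inverse of 5 mod 9 is 2 (since 5·2 = 10 = 1·9 + 1), so t ≡ 2·3 = 6 ≡ 6 (mod 9).
    Then x = 10 + 77·6 = 472, valid modulo lcm(77, 9) = 693: x ≡ 472 (mod 693).
  Combine with x ≡ 1 (mod 13); new modulus lcm = 9009.
    Write x = 472 + 693·t and substitute into x ≡ 1 (mod 13): 693·t ≡ 1 − 472 = -471 (mod 13).
    Reduce coefficients mod 13: 4·t ≡ 10 (mod 13).
    The inverse of 4 mod 13 is 10 (since 4·10 = 40 = 3·13 + 1), so t ≡ 10·10 = 100 ≡ 9 (mod 13).
    Then x = 472 + 693·9 = 6709, valid modulo lcm(693, 13) = 9009: x ≡ 6709 (mod 9009).
  Combine with x ≡ 1 (mod 5); new modulus lcm = 45045.
    Write x = 6709 + 9009·t and substitute into x ≡ 1 (mod 5): 9009·t ≡ 1 − 6709 = -6708 (mod 5).
    Reduce coefficients mod 5: 4·t ≡ 2 (mod 5).
    The inverse of 4 mod 5 is 4 (since 4·4 = 16 = 3·5 + 1), so t ≡ 4·2 = 8 ≡ 3 (mod 5).
    Then x = 6709 + 9009·3 = 33736, valid modulo lcm(9009, 5) = 45045: x ≡ 33736 (mod 45045).
Verify against each original: 33736 mod 7 = 3, 33736 mod 11 = 10, 33736 mod 9 = 4, 33736 mod 13 = 1, 33736 mod 5 = 1.

x ≡ 33736 (mod 45045).


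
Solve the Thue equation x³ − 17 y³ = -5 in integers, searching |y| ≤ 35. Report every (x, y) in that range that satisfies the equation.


The equation is x³ - 17y³ = -5. For fixed y, x³ = 17·y³ − 5, so a solution requires the RHS to be a perfect cube.
Strategy: iterate y from -35 to 35, compute RHS = 17·y³ − 5, and check whether it is a (positive or negative) perfect cube.
Check small values of y:
  y = 0: RHS = -5 is not a perfect cube.
  y = 1: RHS = 12 is not a perfect cube.
  y = -1: RHS = -22 is not a perfect cube.
  y = 2: RHS = 131 is not a perfect cube.
  y = -2: RHS = -141 is not a perfect cube.
  y = 3: RHS = 454 is not a perfect cube.
  y = -3: RHS = -464 is not a perfect cube.
Continuing the search up to |y| = 35 finds no solutions either.
No (x, y) in the scanned range satisfies the equation.

No integer solutions with |y| ≤ 35.


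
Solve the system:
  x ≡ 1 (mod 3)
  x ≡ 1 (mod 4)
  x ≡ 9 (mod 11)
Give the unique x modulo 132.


Moduli 3, 4, 11 are pairwise coprime; by CRT there is a unique solution modulo M = 3 · 4 · 11 = 132.
Solve pairwise, accumulating the modulus:
  Start with x ≡ 1 (mod 3).
  Combine with x ≡ 1 (mod 4): since gcd(3, 4) = 1, we get a unique residue mod 12.
    Write x = 1 + 3·t and substitute into x ≡ 1 (mod 4): 3·t ≡ 1 − 1 = 0 (mod 4).
    The inverse of 3 mod 4 is 3 (since 3·3 = 9 = 2·4 + 1), so t ≡ 3·0 = 0 ≡ 0 (mod 4).
    Then x = 1 + 3·0 = 1, valid modulo lcm(3, 4) = 12: x ≡ 1 (mod 12).
  Combine with x ≡ 9 (mod 11): since gcd(12, 11) = 1, we get a unique residue mod 132.
    Write x = 1 + 12·t and substitute into x ≡ 9 (mod 11): 12·t ≡ 9 − 1 = 8 (mod 11).
    Reduce coefficients mod 11: 1·t ≡ 8 (mod 11).
    So t ≡ 8 (mod 11).
    Then x = 1 + 12·8 = 97, valid modulo lcm(12, 11) = 132: x ≡ 97 (mod 132).
Verify: 97 mod 3 = 1 ✓, 97 mod 4 = 1 ✓, 97 mod 11 = 9 ✓.

x ≡ 97 (mod 132).


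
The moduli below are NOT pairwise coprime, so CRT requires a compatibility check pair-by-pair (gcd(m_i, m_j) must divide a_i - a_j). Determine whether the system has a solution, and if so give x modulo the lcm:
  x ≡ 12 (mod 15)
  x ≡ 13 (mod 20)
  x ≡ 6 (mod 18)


Moduli 15, 20, 18 are not pairwise coprime, so CRT works modulo lcm(m_i) when all pairwise compatibility conditions hold.
Pairwise compatibility: gcd(m_i, m_j) must divide a_i - a_j for every pair.
Merge one congruence at a time:
  Start: x ≡ 12 (mod 15).
  Combine with x ≡ 13 (mod 20): gcd(15, 20) = 5, and 13 - 12 = 1 is NOT divisible by 5.
    ⇒ system is inconsistent (no integer solution).

No solution (the system is inconsistent).


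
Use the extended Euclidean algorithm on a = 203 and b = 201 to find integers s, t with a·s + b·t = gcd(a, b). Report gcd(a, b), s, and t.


Euclidean algorithm on (203, 201) — divide until remainder is 0:
  203 = 1 · 201 + 2
  201 = 100 · 2 + 1
  2 = 2 · 1 + 0
gcd(203, 201) = 1.
Track Bezout coefficients alongside the remainders: start with r₀ = 203 = a·1 + b·0 (s = 1, t = 0) and r₁ = 201 = a·0 + b·1 (s = 0, t = 1); each new remainder r_{k+1} = r_{k-1} − q_k·r_k inherits s_{k+1} = s_{k-1} − q_k·s_k, t_{k+1} = t_{k-1} − q_k·t_k, so r_k = a·s_k + b·t_k at every step:
  q = 1: r = 2, s = 1 − 1·0 = 1, t = 0 − 1·1 = -1  (check: 203·1 + 201·(-1) = 2)
  q = 100: r = 1, s = 0 − 100·1 = -100, t = 1 − 100·(-1) = 101  (check: 203·(-100) + 201·101 = 1)
The row with r = 1 (the gcd) gives the Bezout coefficients s = -100, t = 101.
Result: 203 · (-100) + 201 · (101) = 1.

gcd(203, 201) = 1; s = -100, t = 101 (check: 203·(-100) + 201·101 = 1).


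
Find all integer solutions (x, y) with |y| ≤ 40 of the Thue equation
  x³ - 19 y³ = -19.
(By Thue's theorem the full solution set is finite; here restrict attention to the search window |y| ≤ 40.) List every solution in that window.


The equation is x³ - 19y³ = -19. For fixed y, x³ = 19·y³ − 19, so a solution requires the RHS to be a perfect cube.
Strategy: iterate y from -40 to 40, compute RHS = 19·y³ − 19, and check whether it is a (positive or negative) perfect cube.
Check small values of y:
  y = 0: RHS = -19 is not a perfect cube.
  y = 1: RHS = 0 = (0)³ ⇒ x = 0 works.
  y = -1: RHS = -38 is not a perfect cube.
  y = 2: RHS = 133 is not a perfect cube.
  y = -2: RHS = -171 is not a perfect cube.
  y = 3: RHS = 494 is not a perfect cube.
  y = -3: RHS = -532 is not a perfect cube.
Continuing the search up to |y| = 40 finds no further solutions beyond those listed.
Collected solutions: (0, 1).

Solutions (with |y| ≤ 40): (0, 1).


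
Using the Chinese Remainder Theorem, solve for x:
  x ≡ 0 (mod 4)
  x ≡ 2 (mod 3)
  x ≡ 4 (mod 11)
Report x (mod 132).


Moduli 4, 3, 11 are pairwise coprime; by CRT there is a unique solution modulo M = 4 · 3 · 11 = 132.
Solve pairwise, accumulating the modulus:
  Start with x ≡ 0 (mod 4).
  Combine with x ≡ 2 (mod 3): since gcd(4, 3) = 1, we get a unique residue mod 12.
    Write x = 0 + 4·t and substitute into x ≡ 2 (mod 3): 4·t ≡ 2 − 0 = 2 (mod 3).
    Reduce coefficients mod 3: 1·t ≡ 2 (mod 3).
    So t ≡ 2 (mod 3).
    Then x = 0 + 4·2 = 8, valid modulo lcm(4, 3) = 12: x ≡ 8 (mod 12).
  Combine with x ≡ 4 (mod 11): since gcd(12, 11) = 1, we get a unique residue mod 132.
    Write x = 8 + 12·t and substitute into x ≡ 4 (mod 11): 12·t ≡ 4 − 8 = -4 (mod 11).
    Reduce coefficients mod 11: 1·t ≡ 7 (mod 11).
    So t ≡ 7 (mod 11).
    Then x = 8 + 12·7 = 92, valid modulo lcm(12, 11) = 132: x ≡ 92 (mod 132).
Verify: 92 mod 4 = 0 ✓, 92 mod 3 = 2 ✓, 92 mod 11 = 4 ✓.

x ≡ 92 (mod 132).


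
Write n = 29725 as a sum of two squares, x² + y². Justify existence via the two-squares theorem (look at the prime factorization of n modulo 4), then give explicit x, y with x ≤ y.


Step 1: Factor n = 29725 = 5^2 · 29 · 41.
Step 2: Check the mod-4 condition on each prime factor: 5 ≡ 1 (mod 4), exponent 2; 29 ≡ 1 (mod 4), exponent 1; 41 ≡ 1 (mod 4), exponent 1.
All primes ≡ 3 (mod 4) appear to even exponent (or don't appear), so by the two-squares theorem n IS expressible as a sum of two squares.
Step 3: Build a representation. Group n = k² · m with k = 5 and m = 29 · 41 = 1189 (a product of primes ≡ 1 (mod 4)); a representation of m scales to one of n via (k·x)² + (k·y)² = k²(x² + y²). Each prime p ≡ 1 (mod 4) is itself a sum of two squares; find a² by testing p − a² for a perfect square:
  29: 29 − 1² = 28, 29 − 2² = 25 = 5² ⇒ 29 = 2² + 5².
  41: 41 − 1² = 40, 41 − 2² = 37, 41 − 3² = 32, 41 − 4² = 25 = 5² ⇒ 41 = 4² + 5².
  Combine using the Brahmagupta–Fibonacci identity (a² + b²)(c² + d²) = (ac − bd)² + (ad + bc)² = (ac + bd)² + (ad − bc)²:
  29 · 41 = 1189: from (2² + 5²)(4² + 5²), take (2·4 − 5·5, 2·5 + 5·4) = (8 − 25, 10 + 20) = (-17, 30); dropping signs (only squares matter) gives (17, 30); check 17² + 30² = 289 + 900 = 1189 ✓.
  Scale by k = 5: (5·17, 5·30) = (85, 150).
Step 4: Order so x ≤ y and verify: 85² + 150² = 7225 + 22500 = 29725 = n. ✓

n = 29725 = 85² + 150² (one valid representation with x ≤ y).


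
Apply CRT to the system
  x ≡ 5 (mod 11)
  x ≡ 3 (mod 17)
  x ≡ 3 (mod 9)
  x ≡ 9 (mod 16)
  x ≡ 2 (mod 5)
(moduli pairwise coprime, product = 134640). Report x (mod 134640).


Product of moduli M = 11 · 17 · 9 · 16 · 5 = 134640.
Merge one congruence at a time:
  Start: x ≡ 5 (mod 11).
  Combine with x ≡ 3 (mod 17); new modulus lcm = 187.
    Write x = 5 + 11·t and substitute into x ≡ 3 (mod 17): 11·t ≡ 3 − 5 = -2 (mod 17).
    Reduce coefficients mod 17: 11·t ≡ 15 (mod 17).
    The inverse of 11 mod 17 is 14 (since 11·14 = 154 = 9·17 + 1), so t ≡ 14·15 = 210 ≡ 6 (mod 17).
    Then x = 5 + 11·6 = 71, valid modulo lcm(11, 17) = 187: x ≡ 71 (mod 187).
  Combine with x ≡ 3 (mod 9); new modulus lcm = 1683.
    Write x = 71 + 187·t and substitute into x ≡ 3 (mod 9): 187·t ≡ 3 − 71 = -68 (mod 9).
    Reduce coefficients mod 9: 7·t ≡ 4 (mod 9).
    The inverse of 7 mod 9 is 4 (since 7·4 = 28 = 3·9 + 1), so t ≡ 4·4 = 16 ≡ 7 (mod 9).
    Then x = 71 + 187·7 = 1380, valid modulo lcm(187, 9) = 1683: x ≡ 1380 (mod 1683).
  Combine with x ≡ 9 (mod 16); new modulus lcm = 26928.
    Write x = 1380 + 1683·t and substitute into x ≡ 9 (mod 16): 1683·t ≡ 9 − 1380 = -1371 (mod 16).
    Reduce coefficients mod 16: 3·t ≡ 5 (mod 16).
    The inverse of 3 mod 16 is 11 (since 3·11 = 33 = 2·16 + 1), so t ≡ 11·5 = 55 ≡ 7 (mod 16).
    Then x = 1380 + 1683·7 = 13161, valid modulo lcm(1683, 16) = 26928: x ≡ 13161 (mod 26928).
  Combine with x ≡ 2 (mod 5); new modulus lcm = 134640.
    Write x = 13161 + 26928·t and substitute into x ≡ 2 (mod 5): 26928·t ≡ 2 − 13161 = -13159 (mod 5).
    Reduce coefficients mod 5: 3·t ≡ 1 (mod 5).
    The inverse of 3 mod 5 is 2 (since 3·2 = 6 = 1·5 + 1), so t ≡ 2·1 = 2 ≡ 2 (mod 5).
    Then x = 13161 + 26928·2 = 67017, valid modulo lcm(26928, 5) = 134640: x ≡ 67017 (mod 134640).
Verify against each original: 67017 mod 11 = 5, 67017 mod 17 = 3, 67017 mod 9 = 3, 67017 mod 16 = 9, 67017 mod 5 = 2.

x ≡ 67017 (mod 134640).


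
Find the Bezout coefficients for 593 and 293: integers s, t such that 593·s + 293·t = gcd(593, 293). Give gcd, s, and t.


Euclidean algorithm on (593, 293) — divide until remainder is 0:
  593 = 2 · 293 + 7
  293 = 41 · 7 + 6
  7 = 1 · 6 + 1
  6 = 6 · 1 + 0
gcd(593, 293) = 1.
Track Bezout coefficients alongside the remainders: start with r₀ = 593 = a·1 + b·0 (s = 1, t = 0) and r₁ = 293 = a·0 + b·1 (s = 0, t = 1); each new remainder r_{k+1} = r_{k-1} − q_k·r_k inherits s_{k+1} = s_{k-1} − q_k·s_k, t_{k+1} = t_{k-1} − q_k·t_k, so r_k = a·s_k + b·t_k at every step:
  q = 2: r = 7, s = 1 − 2·0 = 1, t = 0 − 2·1 = -2  (check: 593·1 + 293·(-2) = 7)
  q = 41: r = 6, s = 0 − 41·1 = -41, t = 1 − 41·(-2) = 83  (check: 593·(-41) + 293·83 = 6)
  q = 1: r = 1, s = 1 − 1·(-41) = 42, t = -2 − 1·83 = -85  (check: 593·42 + 293·(-85) = 1)
The row with r = 1 (the gcd) gives the Bezout coefficients s = 42, t = -85.
Result: 593 · (42) + 293 · (-85) = 1.

gcd(593, 293) = 1; s = 42, t = -85 (check: 593·42 + 293·(-85) = 1).


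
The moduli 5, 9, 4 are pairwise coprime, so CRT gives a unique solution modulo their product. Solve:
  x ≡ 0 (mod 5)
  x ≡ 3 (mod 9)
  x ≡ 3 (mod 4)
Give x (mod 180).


Moduli 5, 9, 4 are pairwise coprime; by CRT there is a unique solution modulo M = 5 · 9 · 4 = 180.
Solve pairwise, accumulating the modulus:
  Start with x ≡ 0 (mod 5).
  Combine with x ≡ 3 (mod 9): since gcd(5, 9) = 1, we get a unique residue mod 45.
    Write x = 0 + 5·t and substitute into x ≡ 3 (mod 9): 5·t ≡ 3 − 0 = 3 (mod 9).
    The inverse of 5 mod 9 is 2 (since 5·2 = 10 = 1·9 + 1), so t ≡ 2·3 = 6 ≡ 6 (mod 9).
    Then x = 0 + 5·6 = 30, valid modulo lcm(5, 9) = 45: x ≡ 30 (mod 45).
  Combine with x ≡ 3 (mod 4): since gcd(45, 4) = 1, we get a unique residue mod 180.
    Write x = 30 + 45·t and substitute into x ≡ 3 (mod 4): 45·t ≡ 3 − 30 = -27 (mod 4).
    Reduce coefficients mod 4: 1·t ≡ 1 (mod 4).
    So t ≡ 1 (mod 4).
    Then x = 30 + 45·1 = 75, valid modulo lcm(45, 4) = 180: x ≡ 75 (mod 180).
Verify: 75 mod 5 = 0 ✓, 75 mod 9 = 3 ✓, 75 mod 4 = 3 ✓.

x ≡ 75 (mod 180).


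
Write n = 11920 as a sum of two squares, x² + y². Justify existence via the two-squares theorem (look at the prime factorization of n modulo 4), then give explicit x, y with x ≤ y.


Step 1: Factor n = 11920 = 2^4 · 5 · 149.
Step 2: Check the mod-4 condition on each prime factor: 2 = 2 (special); 5 ≡ 1 (mod 4), exponent 1; 149 ≡ 1 (mod 4), exponent 1.
All primes ≡ 3 (mod 4) appear to even exponent (or don't appear), so by the two-squares theorem n IS expressible as a sum of two squares.
Step 3: Build a representation. Group n = k² · m with k = 4 and m = 5 · 149 = 745 (a product of primes ≡ 1 (mod 4)); a representation of m scales to one of n via (k·x)² + (k·y)² = k²(x² + y²). Each prime p ≡ 1 (mod 4) is itself a sum of two squares; find a² by testing p − a² for a perfect square:
  5: 5 − 1² = 4 = 2² ⇒ 5 = 1² + 2².
  149: 149 − 1² = 148, 149 − 2² = 145, 149 − 3² = 140, 149 − 4² = 133, 149 − 5² = 124, 149 − 6² = 113, 149 − 7² = 100 = 10² ⇒ 149 = 7² + 10².
  Combine using the Brahmagupta–Fibonacci identity (a² + b²)(c² + d²) = (ac − bd)² + (ad + bc)² = (ac + bd)² + (ad − bc)²:
  5 · 149 = 745: from (1² + 2²)(7² + 10²), take (1·7 − 2·10, 1·10 + 2·7) = (7 − 20, 10 + 14) = (-13, 24); dropping signs (only squares matter) gives (13, 24); check 13² + 24² = 169 + 576 = 745 ✓.
  Scale by k = 4: (4·13, 4·24) = (52, 96).
Step 4: Order so x ≤ y and verify: 52² + 96² = 2704 + 9216 = 11920 = n. ✓

n = 11920 = 52² + 96² (one valid representation with x ≤ y).


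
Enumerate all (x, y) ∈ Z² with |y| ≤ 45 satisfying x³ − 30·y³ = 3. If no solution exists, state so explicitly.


The equation is x³ - 30y³ = 3. For fixed y, x³ = 30·y³ + 3, so a solution requires the RHS to be a perfect cube.
Strategy: iterate y from -45 to 45, compute RHS = 30·y³ + 3, and check whether it is a (positive or negative) perfect cube.
Check small values of y:
  y = 0: RHS = 3 is not a perfect cube.
  y = 1: RHS = 33 is not a perfect cube.
  y = -1: RHS = -27 = (-3)³ ⇒ x = -3 works.
  y = 2: RHS = 243 is not a perfect cube.
  y = -2: RHS = -237 is not a perfect cube.
  y = 3: RHS = 813 is not a perfect cube.
  y = -3: RHS = -807 is not a perfect cube.
Continuing the search up to |y| = 45 finds no further solutions beyond those listed.
Collected solutions: (-3, -1).

Solutions (with |y| ≤ 45): (-3, -1).


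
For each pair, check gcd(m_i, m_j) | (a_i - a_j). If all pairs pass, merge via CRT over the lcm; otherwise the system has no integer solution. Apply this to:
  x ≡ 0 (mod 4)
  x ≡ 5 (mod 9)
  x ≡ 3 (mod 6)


Moduli 4, 9, 6 are not pairwise coprime, so CRT works modulo lcm(m_i) when all pairwise compatibility conditions hold.
Pairwise compatibility: gcd(m_i, m_j) must divide a_i - a_j for every pair.
Merge one congruence at a time:
  Start: x ≡ 0 (mod 4).
  Combine with x ≡ 5 (mod 9): gcd(4, 9) = 1; 5 - 0 = 5, which IS divisible by 1, so compatible.
    Write x = 0 + 4·t and substitute into x ≡ 5 (mod 9): 4·t ≡ 5 − 0 = 5 (mod 9).
    The inverse of 4 mod 9 is 7 (since 4·7 = 28 = 3·9 + 1), so t ≡ 7·5 = 35 ≡ 8 (mod 9).
    Then x = 0 + 4·8 = 32, valid modulo lcm(4, 9) = 36: x ≡ 32 (mod 36).
  Combine with x ≡ 3 (mod 6): gcd(36, 6) = 6, and 3 - 32 = -29 is NOT divisible by 6.
    ⇒ system is inconsistent (no integer solution).

No solution (the system is inconsistent).
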